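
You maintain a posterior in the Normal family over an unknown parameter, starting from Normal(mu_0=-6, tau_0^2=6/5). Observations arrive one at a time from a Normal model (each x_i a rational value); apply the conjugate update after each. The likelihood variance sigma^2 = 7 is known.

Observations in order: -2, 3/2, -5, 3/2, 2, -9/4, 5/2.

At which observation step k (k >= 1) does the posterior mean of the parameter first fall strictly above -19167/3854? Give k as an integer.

obs 1: x=-2 → posterior Normal(-222/41, 42/41)
obs 2: x=3/2 → posterior Normal(-213/47, 42/47)
obs 3: x=-5 → posterior Normal(-243/53, 42/53)
obs 4: x=3/2 → posterior Normal(-234/59, 42/59)
obs 5: x=2 → posterior Normal(-222/65, 42/65)
obs 6: x=-9/4 → posterior Normal(-471/142, 42/71)
obs 7: x=5/2 → posterior Normal(-63/22, 6/11)

k = 2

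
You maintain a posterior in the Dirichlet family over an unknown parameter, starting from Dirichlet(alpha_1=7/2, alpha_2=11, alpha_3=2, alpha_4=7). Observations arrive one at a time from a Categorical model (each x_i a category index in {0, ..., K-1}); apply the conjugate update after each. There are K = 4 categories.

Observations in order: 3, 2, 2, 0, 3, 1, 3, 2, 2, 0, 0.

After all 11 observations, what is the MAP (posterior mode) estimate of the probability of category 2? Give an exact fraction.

obs 1: x=3 → posterior Dirichlet(7/2, 11, 2, 8)
obs 2: x=2 → posterior Dirichlet(7/2, 11, 3, 8)
obs 3: x=2 → posterior Dirichlet(7/2, 11, 4, 8)
obs 4: x=0 → posterior Dirichlet(9/2, 11, 4, 8)
obs 5: x=3 → posterior Dirichlet(9/2, 11, 4, 9)
obs 6: x=1 → posterior Dirichlet(9/2, 12, 4, 9)
obs 7: x=3 → posterior Dirichlet(9/2, 12, 4, 10)
obs 8: x=2 → posterior Dirichlet(9/2, 12, 5, 10)
obs 9: x=2 → posterior Dirichlet(9/2, 12, 6, 10)
obs 10: x=0 → posterior Dirichlet(11/2, 12, 6, 10)
obs 11: x=0 → posterior Dirichlet(13/2, 12, 6, 10)

10/61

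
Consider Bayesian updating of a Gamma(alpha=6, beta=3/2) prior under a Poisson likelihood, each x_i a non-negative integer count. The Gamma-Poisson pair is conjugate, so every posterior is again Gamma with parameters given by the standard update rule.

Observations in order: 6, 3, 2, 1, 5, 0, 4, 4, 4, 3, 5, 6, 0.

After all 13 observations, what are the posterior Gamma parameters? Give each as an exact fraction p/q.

alpha=49, beta=29/2

obs 1: x=6 → posterior Gamma(12, 5/2)
obs 2: x=3 → posterior Gamma(15, 7/2)
obs 3: x=2 → posterior Gamma(17, 9/2)
obs 4: x=1 → posterior Gamma(18, 11/2)
obs 5: x=5 → posterior Gamma(23, 13/2)
obs 6: x=0 → posterior Gamma(23, 15/2)
obs 7: x=4 → posterior Gamma(27, 17/2)
obs 8: x=4 → posterior Gamma(31, 19/2)
obs 9: x=4 → posterior Gamma(35, 21/2)
obs 10: x=3 → posterior Gamma(38, 23/2)
obs 11: x=5 → posterior Gamma(43, 25/2)
obs 12: x=6 → posterior Gamma(49, 27/2)
obs 13: x=0 → posterior Gamma(49, 29/2)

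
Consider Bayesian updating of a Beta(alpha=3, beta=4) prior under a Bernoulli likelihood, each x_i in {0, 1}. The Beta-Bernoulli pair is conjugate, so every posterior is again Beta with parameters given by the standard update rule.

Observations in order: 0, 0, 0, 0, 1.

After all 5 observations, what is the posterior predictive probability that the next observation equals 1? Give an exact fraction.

obs 1: x=0 → posterior Beta(3, 5)
obs 2: x=0 → posterior Beta(3, 6)
obs 3: x=0 → posterior Beta(3, 7)
obs 4: x=0 → posterior Beta(3, 8)
obs 5: x=1 → posterior Beta(4, 8)

1/3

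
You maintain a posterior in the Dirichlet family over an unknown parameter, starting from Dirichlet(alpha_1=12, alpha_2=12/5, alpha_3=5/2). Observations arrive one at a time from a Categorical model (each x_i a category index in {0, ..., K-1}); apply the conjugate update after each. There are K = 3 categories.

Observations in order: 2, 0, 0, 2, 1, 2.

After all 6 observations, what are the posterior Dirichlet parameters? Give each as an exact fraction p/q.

alpha_1=14, alpha_2=17/5, alpha_3=11/2

obs 1: x=2 → posterior Dirichlet(12, 12/5, 7/2)
obs 2: x=0 → posterior Dirichlet(13, 12/5, 7/2)
obs 3: x=0 → posterior Dirichlet(14, 12/5, 7/2)
obs 4: x=2 → posterior Dirichlet(14, 12/5, 9/2)
obs 5: x=1 → posterior Dirichlet(14, 17/5, 9/2)
obs 6: x=2 → posterior Dirichlet(14, 17/5, 11/2)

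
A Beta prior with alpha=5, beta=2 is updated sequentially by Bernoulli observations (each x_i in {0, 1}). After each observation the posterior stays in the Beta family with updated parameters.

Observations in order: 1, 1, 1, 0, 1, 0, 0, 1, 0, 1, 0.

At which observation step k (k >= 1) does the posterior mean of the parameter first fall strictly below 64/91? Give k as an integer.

obs 1: x=1 → posterior Beta(6, 2)
obs 2: x=1 → posterior Beta(7, 2)
obs 3: x=1 → posterior Beta(8, 2)
obs 4: x=0 → posterior Beta(8, 3)
obs 5: x=1 → posterior Beta(9, 3)
obs 6: x=0 → posterior Beta(9, 4)
obs 7: x=0 → posterior Beta(9, 5)
obs 8: x=1 → posterior Beta(10, 5)
obs 9: x=0 → posterior Beta(10, 6)
obs 10: x=1 → posterior Beta(11, 6)
obs 11: x=0 → posterior Beta(11, 7)

k = 6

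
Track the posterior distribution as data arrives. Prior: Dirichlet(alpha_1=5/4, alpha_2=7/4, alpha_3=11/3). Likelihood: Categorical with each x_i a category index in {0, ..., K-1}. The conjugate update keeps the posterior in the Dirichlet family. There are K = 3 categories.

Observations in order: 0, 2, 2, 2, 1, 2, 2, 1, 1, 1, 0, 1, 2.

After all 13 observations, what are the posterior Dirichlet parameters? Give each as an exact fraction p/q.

alpha_1=13/4, alpha_2=27/4, alpha_3=29/3

obs 1: x=0 → posterior Dirichlet(9/4, 7/4, 11/3)
obs 2: x=2 → posterior Dirichlet(9/4, 7/4, 14/3)
obs 3: x=2 → posterior Dirichlet(9/4, 7/4, 17/3)
obs 4: x=2 → posterior Dirichlet(9/4, 7/4, 20/3)
obs 5: x=1 → posterior Dirichlet(9/4, 11/4, 20/3)
obs 6: x=2 → posterior Dirichlet(9/4, 11/4, 23/3)
obs 7: x=2 → posterior Dirichlet(9/4, 11/4, 26/3)
obs 8: x=1 → posterior Dirichlet(9/4, 15/4, 26/3)
obs 9: x=1 → posterior Dirichlet(9/4, 19/4, 26/3)
obs 10: x=1 → posterior Dirichlet(9/4, 23/4, 26/3)
obs 11: x=0 → posterior Dirichlet(13/4, 23/4, 26/3)
obs 12: x=1 → posterior Dirichlet(13/4, 27/4, 26/3)
obs 13: x=2 → posterior Dirichlet(13/4, 27/4, 29/3)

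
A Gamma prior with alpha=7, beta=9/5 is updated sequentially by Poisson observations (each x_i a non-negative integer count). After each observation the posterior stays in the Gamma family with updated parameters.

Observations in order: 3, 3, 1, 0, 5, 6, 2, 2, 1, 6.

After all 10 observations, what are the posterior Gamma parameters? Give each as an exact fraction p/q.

obs 1: x=3 → posterior Gamma(10, 14/5)
obs 2: x=3 → posterior Gamma(13, 19/5)
obs 3: x=1 → posterior Gamma(14, 24/5)
obs 4: x=0 → posterior Gamma(14, 29/5)
obs 5: x=5 → posterior Gamma(19, 34/5)
obs 6: x=6 → posterior Gamma(25, 39/5)
obs 7: x=2 → posterior Gamma(27, 44/5)
obs 8: x=2 → posterior Gamma(29, 49/5)
obs 9: x=1 → posterior Gamma(30, 54/5)
obs 10: x=6 → posterior Gamma(36, 59/5)

alpha=36, beta=59/5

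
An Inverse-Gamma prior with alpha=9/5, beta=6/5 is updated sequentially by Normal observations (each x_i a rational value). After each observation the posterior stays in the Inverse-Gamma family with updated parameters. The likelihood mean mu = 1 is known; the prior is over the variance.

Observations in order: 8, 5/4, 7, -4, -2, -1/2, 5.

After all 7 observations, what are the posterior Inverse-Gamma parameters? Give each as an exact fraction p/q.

alpha=53/10, beta=11177/160

obs 1: x=8 → posterior Inverse-Gamma(23/10, 257/10)
obs 2: x=5/4 → posterior Inverse-Gamma(14/5, 4117/160)
obs 3: x=7 → posterior Inverse-Gamma(33/10, 6997/160)
obs 4: x=-4 → posterior Inverse-Gamma(19/5, 8997/160)
obs 5: x=-2 → posterior Inverse-Gamma(43/10, 9717/160)
obs 6: x=-1/2 → posterior Inverse-Gamma(24/5, 9897/160)
obs 7: x=5 → posterior Inverse-Gamma(53/10, 11177/160)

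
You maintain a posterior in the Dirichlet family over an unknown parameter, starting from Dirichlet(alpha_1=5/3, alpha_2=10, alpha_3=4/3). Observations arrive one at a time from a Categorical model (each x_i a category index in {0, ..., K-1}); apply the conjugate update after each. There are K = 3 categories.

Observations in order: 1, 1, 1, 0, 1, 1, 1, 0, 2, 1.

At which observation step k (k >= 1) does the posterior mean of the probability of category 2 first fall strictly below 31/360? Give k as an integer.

obs 1: x=1 → posterior Dirichlet(5/3, 11, 4/3)
obs 2: x=1 → posterior Dirichlet(5/3, 12, 4/3)
obs 3: x=1 → posterior Dirichlet(5/3, 13, 4/3)
obs 4: x=0 → posterior Dirichlet(8/3, 13, 4/3)
obs 5: x=1 → posterior Dirichlet(8/3, 14, 4/3)
obs 6: x=1 → posterior Dirichlet(8/3, 15, 4/3)
obs 7: x=1 → posterior Dirichlet(8/3, 16, 4/3)
obs 8: x=0 → posterior Dirichlet(11/3, 16, 4/3)
obs 9: x=2 → posterior Dirichlet(11/3, 16, 7/3)
obs 10: x=1 → posterior Dirichlet(11/3, 17, 7/3)

k = 3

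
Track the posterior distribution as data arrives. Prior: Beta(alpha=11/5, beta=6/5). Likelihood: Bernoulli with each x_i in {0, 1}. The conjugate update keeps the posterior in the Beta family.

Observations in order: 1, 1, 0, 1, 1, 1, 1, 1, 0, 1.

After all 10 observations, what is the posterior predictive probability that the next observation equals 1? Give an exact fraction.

obs 1: x=1 → posterior Beta(16/5, 6/5)
obs 2: x=1 → posterior Beta(21/5, 6/5)
obs 3: x=0 → posterior Beta(21/5, 11/5)
obs 4: x=1 → posterior Beta(26/5, 11/5)
obs 5: x=1 → posterior Beta(31/5, 11/5)
obs 6: x=1 → posterior Beta(36/5, 11/5)
obs 7: x=1 → posterior Beta(41/5, 11/5)
obs 8: x=1 → posterior Beta(46/5, 11/5)
obs 9: x=0 → posterior Beta(46/5, 16/5)
obs 10: x=1 → posterior Beta(51/5, 16/5)

51/67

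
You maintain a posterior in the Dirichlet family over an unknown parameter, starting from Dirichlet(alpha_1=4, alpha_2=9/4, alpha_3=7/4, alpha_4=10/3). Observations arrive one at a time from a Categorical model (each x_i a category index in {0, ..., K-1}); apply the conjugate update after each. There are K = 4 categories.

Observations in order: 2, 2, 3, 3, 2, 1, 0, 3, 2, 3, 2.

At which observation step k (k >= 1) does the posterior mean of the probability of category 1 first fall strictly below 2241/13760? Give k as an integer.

k = 3

obs 1: x=2 → posterior Dirichlet(4, 9/4, 11/4, 10/3)
obs 2: x=2 → posterior Dirichlet(4, 9/4, 15/4, 10/3)
obs 3: x=3 → posterior Dirichlet(4, 9/4, 15/4, 13/3)
obs 4: x=3 → posterior Dirichlet(4, 9/4, 15/4, 16/3)
obs 5: x=2 → posterior Dirichlet(4, 9/4, 19/4, 16/3)
obs 6: x=1 → posterior Dirichlet(4, 13/4, 19/4, 16/3)
obs 7: x=0 → posterior Dirichlet(5, 13/4, 19/4, 16/3)
obs 8: x=3 → posterior Dirichlet(5, 13/4, 19/4, 19/3)
obs 9: x=2 → posterior Dirichlet(5, 13/4, 23/4, 19/3)
obs 10: x=3 → posterior Dirichlet(5, 13/4, 23/4, 22/3)
obs 11: x=2 → posterior Dirichlet(5, 13/4, 27/4, 22/3)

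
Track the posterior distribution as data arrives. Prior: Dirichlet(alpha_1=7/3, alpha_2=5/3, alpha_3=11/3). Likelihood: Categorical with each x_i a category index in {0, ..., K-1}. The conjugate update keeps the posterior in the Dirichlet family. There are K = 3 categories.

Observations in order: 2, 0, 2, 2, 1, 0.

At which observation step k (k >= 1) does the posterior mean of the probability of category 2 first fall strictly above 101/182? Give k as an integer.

obs 1: x=2 → posterior Dirichlet(7/3, 5/3, 14/3)
obs 2: x=0 → posterior Dirichlet(10/3, 5/3, 14/3)
obs 3: x=2 → posterior Dirichlet(10/3, 5/3, 17/3)
obs 4: x=2 → posterior Dirichlet(10/3, 5/3, 20/3)
obs 5: x=1 → posterior Dirichlet(10/3, 8/3, 20/3)
obs 6: x=0 → posterior Dirichlet(13/3, 8/3, 20/3)

k = 4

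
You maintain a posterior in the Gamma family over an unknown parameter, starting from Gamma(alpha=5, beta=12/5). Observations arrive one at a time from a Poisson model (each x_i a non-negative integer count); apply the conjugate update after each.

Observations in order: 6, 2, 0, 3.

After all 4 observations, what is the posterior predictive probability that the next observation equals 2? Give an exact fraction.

4110347786689739194000998400/16890053810563300749953435929

obs 1: x=6 → posterior Gamma(11, 17/5)
obs 2: x=2 → posterior Gamma(13, 22/5)
obs 3: x=0 → posterior Gamma(13, 27/5)
obs 4: x=3 → posterior Gamma(16, 32/5)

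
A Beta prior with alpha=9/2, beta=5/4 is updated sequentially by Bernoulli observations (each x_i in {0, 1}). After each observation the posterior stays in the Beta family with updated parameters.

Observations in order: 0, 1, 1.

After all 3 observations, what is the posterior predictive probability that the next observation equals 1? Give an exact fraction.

26/35

obs 1: x=0 → posterior Beta(9/2, 9/4)
obs 2: x=1 → posterior Beta(11/2, 9/4)
obs 3: x=1 → posterior Beta(13/2, 9/4)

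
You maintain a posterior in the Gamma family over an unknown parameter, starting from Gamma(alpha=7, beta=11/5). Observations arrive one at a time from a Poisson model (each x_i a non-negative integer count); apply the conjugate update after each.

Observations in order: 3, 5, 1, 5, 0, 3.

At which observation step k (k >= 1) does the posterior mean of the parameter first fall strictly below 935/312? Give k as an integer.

obs 1: x=3 → posterior Gamma(10, 16/5)
obs 2: x=5 → posterior Gamma(15, 21/5)
obs 3: x=1 → posterior Gamma(16, 26/5)
obs 4: x=5 → posterior Gamma(21, 31/5)
obs 5: x=0 → posterior Gamma(21, 36/5)
obs 6: x=3 → posterior Gamma(24, 41/5)

k = 5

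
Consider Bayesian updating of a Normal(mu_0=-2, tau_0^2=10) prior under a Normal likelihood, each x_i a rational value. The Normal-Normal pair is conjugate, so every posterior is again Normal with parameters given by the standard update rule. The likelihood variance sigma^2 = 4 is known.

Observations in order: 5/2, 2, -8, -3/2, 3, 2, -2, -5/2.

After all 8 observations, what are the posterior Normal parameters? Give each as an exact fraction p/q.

mu_0=-53/84, tau_0^2=10/21

obs 1: x=5/2 → posterior Normal(17/14, 20/7)
obs 2: x=2 → posterior Normal(37/24, 5/3)
obs 3: x=-8 → posterior Normal(-43/34, 20/17)
obs 4: x=-3/2 → posterior Normal(-29/22, 10/11)
obs 5: x=3 → posterior Normal(-14/27, 20/27)
obs 6: x=2 → posterior Normal(-1/8, 5/8)
obs 7: x=-2 → posterior Normal(-14/37, 20/37)
obs 8: x=-5/2 → posterior Normal(-53/84, 10/21)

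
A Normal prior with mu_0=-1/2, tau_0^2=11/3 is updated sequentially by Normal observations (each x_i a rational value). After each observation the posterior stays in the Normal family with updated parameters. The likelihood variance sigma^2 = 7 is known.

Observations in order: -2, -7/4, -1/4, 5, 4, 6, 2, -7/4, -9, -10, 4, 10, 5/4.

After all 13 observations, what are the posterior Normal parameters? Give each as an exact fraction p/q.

mu_0=18/41, tau_0^2=77/164

obs 1: x=-2 → posterior Normal(-65/64, 77/32)
obs 2: x=-7/4 → posterior Normal(-207/172, 77/43)
obs 3: x=-1/4 → posterior Normal(-109/108, 77/54)
obs 4: x=5 → posterior Normal(1/130, 77/65)
obs 5: x=4 → posterior Normal(89/152, 77/76)
obs 6: x=6 → posterior Normal(221/174, 77/87)
obs 7: x=2 → posterior Normal(265/196, 11/14)
obs 8: x=-7/4 → posterior Normal(453/436, 77/109)
obs 9: x=-9 → posterior Normal(19/160, 77/120)
obs 10: x=-10 → posterior Normal(-383/524, 77/131)
obs 11: x=4 → posterior Normal(-207/568, 77/142)
obs 12: x=10 → posterior Normal(233/612, 77/153)
obs 13: x=5/4 → posterior Normal(18/41, 77/164)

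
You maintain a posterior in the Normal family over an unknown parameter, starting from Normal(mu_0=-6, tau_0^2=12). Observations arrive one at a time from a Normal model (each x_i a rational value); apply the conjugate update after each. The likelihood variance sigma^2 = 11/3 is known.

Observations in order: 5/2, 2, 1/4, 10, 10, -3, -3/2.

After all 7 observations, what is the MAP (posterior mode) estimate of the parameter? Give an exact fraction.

663/263

obs 1: x=5/2 → posterior Normal(24/47, 132/47)
obs 2: x=2 → posterior Normal(96/83, 132/83)
obs 3: x=1/4 → posterior Normal(15/17, 132/119)
obs 4: x=10 → posterior Normal(3, 132/155)
obs 5: x=10 → posterior Normal(825/191, 132/191)
obs 6: x=-3 → posterior Normal(717/227, 132/227)
obs 7: x=-3/2 → posterior Normal(663/263, 132/263)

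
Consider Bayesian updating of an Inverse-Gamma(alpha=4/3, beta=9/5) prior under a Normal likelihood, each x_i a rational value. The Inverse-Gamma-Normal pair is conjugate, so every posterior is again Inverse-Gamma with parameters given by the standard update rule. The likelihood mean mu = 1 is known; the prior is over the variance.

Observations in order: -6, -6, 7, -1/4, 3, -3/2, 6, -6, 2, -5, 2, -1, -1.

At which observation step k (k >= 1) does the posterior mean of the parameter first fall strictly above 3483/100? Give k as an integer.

obs 1: x=-6 → posterior Inverse-Gamma(11/6, 263/10)
obs 2: x=-6 → posterior Inverse-Gamma(7/3, 254/5)
obs 3: x=7 → posterior Inverse-Gamma(17/6, 344/5)
obs 4: x=-1/4 → posterior Inverse-Gamma(10/3, 11133/160)
obs 5: x=3 → posterior Inverse-Gamma(23/6, 11453/160)
obs 6: x=-3/2 → posterior Inverse-Gamma(13/3, 11953/160)
obs 7: x=6 → posterior Inverse-Gamma(29/6, 13953/160)
obs 8: x=-6 → posterior Inverse-Gamma(16/3, 17873/160)
obs 9: x=2 → posterior Inverse-Gamma(35/6, 17953/160)
obs 10: x=-5 → posterior Inverse-Gamma(19/3, 20833/160)
obs 11: x=2 → posterior Inverse-Gamma(41/6, 20913/160)
obs 12: x=-1 → posterior Inverse-Gamma(22/3, 21233/160)
obs 13: x=-1 → posterior Inverse-Gamma(47/6, 21553/160)

k = 2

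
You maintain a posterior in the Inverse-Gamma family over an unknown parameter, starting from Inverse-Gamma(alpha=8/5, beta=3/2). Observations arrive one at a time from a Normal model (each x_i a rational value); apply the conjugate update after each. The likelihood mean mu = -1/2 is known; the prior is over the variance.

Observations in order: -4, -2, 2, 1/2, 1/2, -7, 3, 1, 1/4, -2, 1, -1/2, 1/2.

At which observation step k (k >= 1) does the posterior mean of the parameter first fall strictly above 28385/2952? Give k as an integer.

k = 7

obs 1: x=-4 → posterior Inverse-Gamma(21/10, 61/8)
obs 2: x=-2 → posterior Inverse-Gamma(13/5, 35/4)
obs 3: x=2 → posterior Inverse-Gamma(31/10, 95/8)
obs 4: x=1/2 → posterior Inverse-Gamma(18/5, 99/8)
obs 5: x=1/2 → posterior Inverse-Gamma(41/10, 103/8)
obs 6: x=-7 → posterior Inverse-Gamma(23/5, 34)
obs 7: x=3 → posterior Inverse-Gamma(51/10, 321/8)
obs 8: x=1 → posterior Inverse-Gamma(28/5, 165/4)
obs 9: x=1/4 → posterior Inverse-Gamma(61/10, 1329/32)
obs 10: x=-2 → posterior Inverse-Gamma(33/5, 1365/32)
obs 11: x=1 → posterior Inverse-Gamma(71/10, 1401/32)
obs 12: x=-1/2 → posterior Inverse-Gamma(38/5, 1401/32)
obs 13: x=1/2 → posterior Inverse-Gamma(81/10, 1417/32)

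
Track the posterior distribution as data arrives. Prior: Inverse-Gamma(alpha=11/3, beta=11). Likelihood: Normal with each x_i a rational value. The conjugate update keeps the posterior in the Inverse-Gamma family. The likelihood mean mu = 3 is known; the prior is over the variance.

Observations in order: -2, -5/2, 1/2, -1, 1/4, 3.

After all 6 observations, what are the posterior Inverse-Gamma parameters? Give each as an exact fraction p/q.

alpha=20/3, beta=1713/32

obs 1: x=-2 → posterior Inverse-Gamma(25/6, 47/2)
obs 2: x=-5/2 → posterior Inverse-Gamma(14/3, 309/8)
obs 3: x=1/2 → posterior Inverse-Gamma(31/6, 167/4)
obs 4: x=-1 → posterior Inverse-Gamma(17/3, 199/4)
obs 5: x=1/4 → posterior Inverse-Gamma(37/6, 1713/32)
obs 6: x=3 → posterior Inverse-Gamma(20/3, 1713/32)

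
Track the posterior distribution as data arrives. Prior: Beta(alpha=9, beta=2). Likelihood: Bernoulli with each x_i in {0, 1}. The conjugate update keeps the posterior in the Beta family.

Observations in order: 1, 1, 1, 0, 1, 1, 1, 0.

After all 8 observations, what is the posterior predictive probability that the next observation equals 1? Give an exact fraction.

obs 1: x=1 → posterior Beta(10, 2)
obs 2: x=1 → posterior Beta(11, 2)
obs 3: x=1 → posterior Beta(12, 2)
obs 4: x=0 → posterior Beta(12, 3)
obs 5: x=1 → posterior Beta(13, 3)
obs 6: x=1 → posterior Beta(14, 3)
obs 7: x=1 → posterior Beta(15, 3)
obs 8: x=0 → posterior Beta(15, 4)

15/19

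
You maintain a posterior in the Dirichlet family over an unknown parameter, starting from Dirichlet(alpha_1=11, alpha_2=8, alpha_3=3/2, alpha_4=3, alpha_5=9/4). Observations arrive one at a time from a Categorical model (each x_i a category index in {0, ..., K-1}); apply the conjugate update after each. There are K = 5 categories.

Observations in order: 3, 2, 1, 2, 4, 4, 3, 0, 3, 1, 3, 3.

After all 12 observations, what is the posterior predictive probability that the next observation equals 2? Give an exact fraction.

14/151

obs 1: x=3 → posterior Dirichlet(11, 8, 3/2, 4, 9/4)
obs 2: x=2 → posterior Dirichlet(11, 8, 5/2, 4, 9/4)
obs 3: x=1 → posterior Dirichlet(11, 9, 5/2, 4, 9/4)
obs 4: x=2 → posterior Dirichlet(11, 9, 7/2, 4, 9/4)
obs 5: x=4 → posterior Dirichlet(11, 9, 7/2, 4, 13/4)
obs 6: x=4 → posterior Dirichlet(11, 9, 7/2, 4, 17/4)
obs 7: x=3 → posterior Dirichlet(11, 9, 7/2, 5, 17/4)
obs 8: x=0 → posterior Dirichlet(12, 9, 7/2, 5, 17/4)
obs 9: x=3 → posterior Dirichlet(12, 9, 7/2, 6, 17/4)
obs 10: x=1 → posterior Dirichlet(12, 10, 7/2, 6, 17/4)
obs 11: x=3 → posterior Dirichlet(12, 10, 7/2, 7, 17/4)
obs 12: x=3 → posterior Dirichlet(12, 10, 7/2, 8, 17/4)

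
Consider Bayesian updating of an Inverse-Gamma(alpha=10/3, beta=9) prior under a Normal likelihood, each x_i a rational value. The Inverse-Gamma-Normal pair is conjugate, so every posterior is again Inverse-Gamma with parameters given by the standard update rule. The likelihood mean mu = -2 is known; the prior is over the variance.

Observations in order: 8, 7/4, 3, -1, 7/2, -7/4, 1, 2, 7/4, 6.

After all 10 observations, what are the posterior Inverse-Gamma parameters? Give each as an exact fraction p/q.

alpha=25/3, beta=4663/32

obs 1: x=8 → posterior Inverse-Gamma(23/6, 59)
obs 2: x=7/4 → posterior Inverse-Gamma(13/3, 2113/32)
obs 3: x=3 → posterior Inverse-Gamma(29/6, 2513/32)
obs 4: x=-1 → posterior Inverse-Gamma(16/3, 2529/32)
obs 5: x=7/2 → posterior Inverse-Gamma(35/6, 3013/32)
obs 6: x=-7/4 → posterior Inverse-Gamma(19/3, 1507/16)
obs 7: x=1 → posterior Inverse-Gamma(41/6, 1579/16)
obs 8: x=2 → posterior Inverse-Gamma(22/3, 1707/16)
obs 9: x=7/4 → posterior Inverse-Gamma(47/6, 3639/32)
obs 10: x=6 → posterior Inverse-Gamma(25/3, 4663/32)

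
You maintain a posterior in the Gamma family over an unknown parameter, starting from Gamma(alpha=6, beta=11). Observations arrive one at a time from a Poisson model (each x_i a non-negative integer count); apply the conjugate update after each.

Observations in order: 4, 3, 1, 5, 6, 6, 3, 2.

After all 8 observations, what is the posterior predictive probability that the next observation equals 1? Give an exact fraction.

97582545720575246887204053909048555737533781529/343597383680000000000000000000000000000000000000

obs 1: x=4 → posterior Gamma(10, 12)
obs 2: x=3 → posterior Gamma(13, 13)
obs 3: x=1 → posterior Gamma(14, 14)
obs 4: x=5 → posterior Gamma(19, 15)
obs 5: x=6 → posterior Gamma(25, 16)
obs 6: x=6 → posterior Gamma(31, 17)
obs 7: x=3 → posterior Gamma(34, 18)
obs 8: x=2 → posterior Gamma(36, 19)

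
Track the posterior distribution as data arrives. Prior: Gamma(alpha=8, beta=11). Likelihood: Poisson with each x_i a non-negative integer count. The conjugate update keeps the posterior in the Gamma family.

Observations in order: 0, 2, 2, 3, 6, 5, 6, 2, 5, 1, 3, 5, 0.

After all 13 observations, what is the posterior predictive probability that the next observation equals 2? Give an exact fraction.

2091928920001706726414367458110260729775585657548556150235438279294976/7888609052210118054117285652827862296732064351090230047702789306640625

obs 1: x=0 → posterior Gamma(8, 12)
obs 2: x=2 → posterior Gamma(10, 13)
obs 3: x=2 → posterior Gamma(12, 14)
obs 4: x=3 → posterior Gamma(15, 15)
obs 5: x=6 → posterior Gamma(21, 16)
obs 6: x=5 → posterior Gamma(26, 17)
obs 7: x=6 → posterior Gamma(32, 18)
obs 8: x=2 → posterior Gamma(34, 19)
obs 9: x=5 → posterior Gamma(39, 20)
obs 10: x=1 → posterior Gamma(40, 21)
obs 11: x=3 → posterior Gamma(43, 22)
obs 12: x=5 → posterior Gamma(48, 23)
obs 13: x=0 → posterior Gamma(48, 24)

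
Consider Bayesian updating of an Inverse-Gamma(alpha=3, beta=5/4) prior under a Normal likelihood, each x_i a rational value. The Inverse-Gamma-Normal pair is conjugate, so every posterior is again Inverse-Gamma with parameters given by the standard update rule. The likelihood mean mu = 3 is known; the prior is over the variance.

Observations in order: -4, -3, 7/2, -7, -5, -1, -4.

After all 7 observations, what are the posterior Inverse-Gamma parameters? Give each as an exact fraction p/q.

obs 1: x=-4 → posterior Inverse-Gamma(7/2, 103/4)
obs 2: x=-3 → posterior Inverse-Gamma(4, 175/4)
obs 3: x=7/2 → posterior Inverse-Gamma(9/2, 351/8)
obs 4: x=-7 → posterior Inverse-Gamma(5, 751/8)
obs 5: x=-5 → posterior Inverse-Gamma(11/2, 1007/8)
obs 6: x=-1 → posterior Inverse-Gamma(6, 1071/8)
obs 7: x=-4 → posterior Inverse-Gamma(13/2, 1267/8)

alpha=13/2, beta=1267/8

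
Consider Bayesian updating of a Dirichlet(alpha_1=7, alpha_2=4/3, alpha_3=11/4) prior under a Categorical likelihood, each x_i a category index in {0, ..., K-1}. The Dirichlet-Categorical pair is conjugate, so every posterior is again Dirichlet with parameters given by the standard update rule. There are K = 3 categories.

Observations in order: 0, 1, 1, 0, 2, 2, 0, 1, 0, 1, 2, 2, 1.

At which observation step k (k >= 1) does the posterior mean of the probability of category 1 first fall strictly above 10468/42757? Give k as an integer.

k = 10

obs 1: x=0 → posterior Dirichlet(8, 4/3, 11/4)
obs 2: x=1 → posterior Dirichlet(8, 7/3, 11/4)
obs 3: x=1 → posterior Dirichlet(8, 10/3, 11/4)
obs 4: x=0 → posterior Dirichlet(9, 10/3, 11/4)
obs 5: x=2 → posterior Dirichlet(9, 10/3, 15/4)
obs 6: x=2 → posterior Dirichlet(9, 10/3, 19/4)
obs 7: x=0 → posterior Dirichlet(10, 10/3, 19/4)
obs 8: x=1 → posterior Dirichlet(10, 13/3, 19/4)
obs 9: x=0 → posterior Dirichlet(11, 13/3, 19/4)
obs 10: x=1 → posterior Dirichlet(11, 16/3, 19/4)
obs 11: x=2 → posterior Dirichlet(11, 16/3, 23/4)
obs 12: x=2 → posterior Dirichlet(11, 16/3, 27/4)
obs 13: x=1 → posterior Dirichlet(11, 19/3, 27/4)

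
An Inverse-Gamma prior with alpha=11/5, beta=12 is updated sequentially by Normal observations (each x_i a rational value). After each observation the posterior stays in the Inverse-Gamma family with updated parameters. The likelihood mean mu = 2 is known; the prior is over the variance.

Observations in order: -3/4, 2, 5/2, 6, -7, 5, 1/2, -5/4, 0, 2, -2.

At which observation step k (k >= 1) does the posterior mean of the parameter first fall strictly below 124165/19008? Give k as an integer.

obs 1: x=-3/4 → posterior Inverse-Gamma(27/10, 505/32)
obs 2: x=2 → posterior Inverse-Gamma(16/5, 505/32)
obs 3: x=5/2 → posterior Inverse-Gamma(37/10, 509/32)
obs 4: x=6 → posterior Inverse-Gamma(21/5, 765/32)
obs 5: x=-7 → posterior Inverse-Gamma(47/10, 2061/32)
obs 6: x=5 → posterior Inverse-Gamma(26/5, 2205/32)
obs 7: x=1/2 → posterior Inverse-Gamma(57/10, 2241/32)
obs 8: x=-5/4 → posterior Inverse-Gamma(31/5, 1205/16)
obs 9: x=0 → posterior Inverse-Gamma(67/10, 1237/16)
obs 10: x=2 → posterior Inverse-Gamma(36/5, 1237/16)
obs 11: x=-2 → posterior Inverse-Gamma(77/10, 1365/16)

k = 3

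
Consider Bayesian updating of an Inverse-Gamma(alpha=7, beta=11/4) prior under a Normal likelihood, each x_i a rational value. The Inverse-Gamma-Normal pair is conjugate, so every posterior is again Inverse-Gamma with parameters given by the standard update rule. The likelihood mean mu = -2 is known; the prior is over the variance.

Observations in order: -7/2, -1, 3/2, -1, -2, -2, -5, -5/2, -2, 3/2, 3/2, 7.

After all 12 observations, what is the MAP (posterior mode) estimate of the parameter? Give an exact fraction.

547/112

obs 1: x=-7/2 → posterior Inverse-Gamma(15/2, 31/8)
obs 2: x=-1 → posterior Inverse-Gamma(8, 35/8)
obs 3: x=3/2 → posterior Inverse-Gamma(17/2, 21/2)
obs 4: x=-1 → posterior Inverse-Gamma(9, 11)
obs 5: x=-2 → posterior Inverse-Gamma(19/2, 11)
obs 6: x=-2 → posterior Inverse-Gamma(10, 11)
obs 7: x=-5 → posterior Inverse-Gamma(21/2, 31/2)
obs 8: x=-5/2 → posterior Inverse-Gamma(11, 125/8)
obs 9: x=-2 → posterior Inverse-Gamma(23/2, 125/8)
obs 10: x=3/2 → posterior Inverse-Gamma(12, 87/4)
obs 11: x=3/2 → posterior Inverse-Gamma(25/2, 223/8)
obs 12: x=7 → posterior Inverse-Gamma(13, 547/8)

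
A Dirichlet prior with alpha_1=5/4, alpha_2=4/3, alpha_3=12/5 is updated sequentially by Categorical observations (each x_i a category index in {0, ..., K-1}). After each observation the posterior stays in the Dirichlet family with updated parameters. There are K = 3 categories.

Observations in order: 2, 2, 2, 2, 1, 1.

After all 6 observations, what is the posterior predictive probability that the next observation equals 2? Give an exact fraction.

384/659

obs 1: x=2 → posterior Dirichlet(5/4, 4/3, 17/5)
obs 2: x=2 → posterior Dirichlet(5/4, 4/3, 22/5)
obs 3: x=2 → posterior Dirichlet(5/4, 4/3, 27/5)
obs 4: x=2 → posterior Dirichlet(5/4, 4/3, 32/5)
obs 5: x=1 → posterior Dirichlet(5/4, 7/3, 32/5)
obs 6: x=1 → posterior Dirichlet(5/4, 10/3, 32/5)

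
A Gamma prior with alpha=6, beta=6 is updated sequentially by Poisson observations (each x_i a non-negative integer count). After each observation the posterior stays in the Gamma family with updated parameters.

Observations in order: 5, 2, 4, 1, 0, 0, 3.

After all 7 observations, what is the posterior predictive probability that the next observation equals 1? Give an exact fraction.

obs 1: x=5 → posterior Gamma(11, 7)
obs 2: x=2 → posterior Gamma(13, 8)
obs 3: x=4 → posterior Gamma(17, 9)
obs 4: x=1 → posterior Gamma(18, 10)
obs 5: x=0 → posterior Gamma(18, 11)
obs 6: x=0 → posterior Gamma(18, 12)
obs 7: x=3 → posterior Gamma(21, 13)

741193587220351178113239/2342711151907974443696128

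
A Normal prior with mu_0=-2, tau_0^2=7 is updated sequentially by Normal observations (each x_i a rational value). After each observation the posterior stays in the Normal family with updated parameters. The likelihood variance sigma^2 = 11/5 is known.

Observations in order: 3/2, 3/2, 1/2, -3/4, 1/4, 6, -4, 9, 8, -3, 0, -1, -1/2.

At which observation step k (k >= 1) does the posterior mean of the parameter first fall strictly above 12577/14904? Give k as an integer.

obs 1: x=3/2 → posterior Normal(61/92, 77/46)
obs 2: x=3/2 → posterior Normal(83/81, 77/81)
obs 3: x=1/2 → posterior Normal(201/232, 77/116)
obs 4: x=-3/4 → posterior Normal(297/604, 77/151)
obs 5: x=1/4 → posterior Normal(83/186, 77/186)
obs 6: x=6 → posterior Normal(293/221, 77/221)
obs 7: x=-4 → posterior Normal(153/256, 77/256)
obs 8: x=9 → posterior Normal(156/97, 77/291)
obs 9: x=8 → posterior Normal(374/163, 77/326)
obs 10: x=-3 → posterior Normal(643/361, 77/361)
obs 11: x=0 → posterior Normal(643/396, 7/36)
obs 12: x=-1 → posterior Normal(608/431, 77/431)
obs 13: x=-1/2 → posterior Normal(1181/932, 77/466)

k = 2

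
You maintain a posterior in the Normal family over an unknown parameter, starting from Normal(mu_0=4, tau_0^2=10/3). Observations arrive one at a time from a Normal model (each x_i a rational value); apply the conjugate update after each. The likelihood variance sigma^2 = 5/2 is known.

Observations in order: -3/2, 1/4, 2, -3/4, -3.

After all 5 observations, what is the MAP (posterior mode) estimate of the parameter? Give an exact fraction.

obs 1: x=-3/2 → posterior Normal(6/7, 10/7)
obs 2: x=1/4 → posterior Normal(7/11, 10/11)
obs 3: x=2 → posterior Normal(1, 2/3)
obs 4: x=-3/4 → posterior Normal(12/19, 10/19)
obs 5: x=-3 → posterior Normal(0, 10/23)

0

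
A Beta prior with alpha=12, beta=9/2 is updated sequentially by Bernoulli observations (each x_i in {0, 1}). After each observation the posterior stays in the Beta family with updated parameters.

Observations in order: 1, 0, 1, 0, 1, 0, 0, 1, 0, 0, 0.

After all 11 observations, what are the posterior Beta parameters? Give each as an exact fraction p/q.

obs 1: x=1 → posterior Beta(13, 9/2)
obs 2: x=0 → posterior Beta(13, 11/2)
obs 3: x=1 → posterior Beta(14, 11/2)
obs 4: x=0 → posterior Beta(14, 13/2)
obs 5: x=1 → posterior Beta(15, 13/2)
obs 6: x=0 → posterior Beta(15, 15/2)
obs 7: x=0 → posterior Beta(15, 17/2)
obs 8: x=1 → posterior Beta(16, 17/2)
obs 9: x=0 → posterior Beta(16, 19/2)
obs 10: x=0 → posterior Beta(16, 21/2)
obs 11: x=0 → posterior Beta(16, 23/2)

alpha=16, beta=23/2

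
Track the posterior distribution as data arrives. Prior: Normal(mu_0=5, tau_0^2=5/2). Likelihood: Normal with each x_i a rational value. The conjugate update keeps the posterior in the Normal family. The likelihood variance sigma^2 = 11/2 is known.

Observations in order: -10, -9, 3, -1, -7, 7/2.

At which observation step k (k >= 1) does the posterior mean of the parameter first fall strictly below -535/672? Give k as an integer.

obs 1: x=-10 → posterior Normal(5/16, 55/32)
obs 2: x=-9 → posterior Normal(-40/21, 55/42)
obs 3: x=3 → posterior Normal(-25/26, 55/52)
obs 4: x=-1 → posterior Normal(-30/31, 55/62)
obs 5: x=-7 → posterior Normal(-65/36, 55/72)
obs 6: x=7/2 → posterior Normal(-95/82, 55/82)

k = 2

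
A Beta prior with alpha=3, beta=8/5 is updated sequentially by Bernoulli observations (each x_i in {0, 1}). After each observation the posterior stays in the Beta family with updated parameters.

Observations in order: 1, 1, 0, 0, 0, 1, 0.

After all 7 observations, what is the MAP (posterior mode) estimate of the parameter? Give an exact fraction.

obs 1: x=1 → posterior Beta(4, 8/5)
obs 2: x=1 → posterior Beta(5, 8/5)
obs 3: x=0 → posterior Beta(5, 13/5)
obs 4: x=0 → posterior Beta(5, 18/5)
obs 5: x=0 → posterior Beta(5, 23/5)
obs 6: x=1 → posterior Beta(6, 23/5)
obs 7: x=0 → posterior Beta(6, 28/5)

25/48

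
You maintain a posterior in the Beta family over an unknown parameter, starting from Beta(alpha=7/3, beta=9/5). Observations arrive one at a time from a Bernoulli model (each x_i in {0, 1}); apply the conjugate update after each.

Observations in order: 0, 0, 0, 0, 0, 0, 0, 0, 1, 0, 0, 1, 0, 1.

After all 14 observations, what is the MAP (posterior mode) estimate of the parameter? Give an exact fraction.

obs 1: x=0 → posterior Beta(7/3, 14/5)
obs 2: x=0 → posterior Beta(7/3, 19/5)
obs 3: x=0 → posterior Beta(7/3, 24/5)
obs 4: x=0 → posterior Beta(7/3, 29/5)
obs 5: x=0 → posterior Beta(7/3, 34/5)
obs 6: x=0 → posterior Beta(7/3, 39/5)
obs 7: x=0 → posterior Beta(7/3, 44/5)
obs 8: x=0 → posterior Beta(7/3, 49/5)
obs 9: x=1 → posterior Beta(10/3, 49/5)
obs 10: x=0 → posterior Beta(10/3, 54/5)
obs 11: x=0 → posterior Beta(10/3, 59/5)
obs 12: x=1 → posterior Beta(13/3, 59/5)
obs 13: x=0 → posterior Beta(13/3, 64/5)
obs 14: x=1 → posterior Beta(16/3, 64/5)

65/242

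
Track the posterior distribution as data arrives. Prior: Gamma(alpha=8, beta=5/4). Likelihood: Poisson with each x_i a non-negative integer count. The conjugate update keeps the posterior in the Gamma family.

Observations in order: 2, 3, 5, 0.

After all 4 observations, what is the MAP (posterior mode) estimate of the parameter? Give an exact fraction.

obs 1: x=2 → posterior Gamma(10, 9/4)
obs 2: x=3 → posterior Gamma(13, 13/4)
obs 3: x=5 → posterior Gamma(18, 17/4)
obs 4: x=0 → posterior Gamma(18, 21/4)

68/21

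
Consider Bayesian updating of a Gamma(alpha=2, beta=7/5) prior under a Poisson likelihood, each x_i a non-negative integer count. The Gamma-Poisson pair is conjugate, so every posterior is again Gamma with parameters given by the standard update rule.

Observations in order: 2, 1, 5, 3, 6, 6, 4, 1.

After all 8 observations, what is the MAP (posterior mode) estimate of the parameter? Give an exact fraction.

obs 1: x=2 → posterior Gamma(4, 12/5)
obs 2: x=1 → posterior Gamma(5, 17/5)
obs 3: x=5 → posterior Gamma(10, 22/5)
obs 4: x=3 → posterior Gamma(13, 27/5)
obs 5: x=6 → posterior Gamma(19, 32/5)
obs 6: x=6 → posterior Gamma(25, 37/5)
obs 7: x=4 → posterior Gamma(29, 42/5)
obs 8: x=1 → posterior Gamma(30, 47/5)

145/47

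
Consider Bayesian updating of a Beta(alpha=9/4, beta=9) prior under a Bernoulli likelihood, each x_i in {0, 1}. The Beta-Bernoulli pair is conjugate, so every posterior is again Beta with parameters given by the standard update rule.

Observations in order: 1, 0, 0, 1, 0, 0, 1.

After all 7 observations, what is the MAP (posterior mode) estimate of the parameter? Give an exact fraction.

17/65

obs 1: x=1 → posterior Beta(13/4, 9)
obs 2: x=0 → posterior Beta(13/4, 10)
obs 3: x=0 → posterior Beta(13/4, 11)
obs 4: x=1 → posterior Beta(17/4, 11)
obs 5: x=0 → posterior Beta(17/4, 12)
obs 6: x=0 → posterior Beta(17/4, 13)
obs 7: x=1 → posterior Beta(21/4, 13)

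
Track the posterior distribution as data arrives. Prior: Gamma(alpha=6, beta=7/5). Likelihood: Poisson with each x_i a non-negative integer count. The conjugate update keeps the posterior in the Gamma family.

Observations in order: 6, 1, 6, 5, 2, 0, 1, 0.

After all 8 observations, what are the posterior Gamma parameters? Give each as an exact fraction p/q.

alpha=27, beta=47/5

obs 1: x=6 → posterior Gamma(12, 12/5)
obs 2: x=1 → posterior Gamma(13, 17/5)
obs 3: x=6 → posterior Gamma(19, 22/5)
obs 4: x=5 → posterior Gamma(24, 27/5)
obs 5: x=2 → posterior Gamma(26, 32/5)
obs 6: x=0 → posterior Gamma(26, 37/5)
obs 7: x=1 → posterior Gamma(27, 42/5)
obs 8: x=0 → posterior Gamma(27, 47/5)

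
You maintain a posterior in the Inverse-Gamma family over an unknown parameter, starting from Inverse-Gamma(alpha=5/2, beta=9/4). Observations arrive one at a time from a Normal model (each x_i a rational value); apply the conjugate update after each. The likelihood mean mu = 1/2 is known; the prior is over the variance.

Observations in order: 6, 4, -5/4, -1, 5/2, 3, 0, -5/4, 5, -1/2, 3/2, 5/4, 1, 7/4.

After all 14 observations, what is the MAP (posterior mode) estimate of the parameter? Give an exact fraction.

181/42

obs 1: x=6 → posterior Inverse-Gamma(3, 139/8)
obs 2: x=4 → posterior Inverse-Gamma(7/2, 47/2)
obs 3: x=-5/4 → posterior Inverse-Gamma(4, 801/32)
obs 4: x=-1 → posterior Inverse-Gamma(9/2, 837/32)
obs 5: x=5/2 → posterior Inverse-Gamma(5, 901/32)
obs 6: x=3 → posterior Inverse-Gamma(11/2, 1001/32)
obs 7: x=0 → posterior Inverse-Gamma(6, 1005/32)
obs 8: x=-5/4 → posterior Inverse-Gamma(13/2, 527/16)
obs 9: x=5 → posterior Inverse-Gamma(7, 689/16)
obs 10: x=-1/2 → posterior Inverse-Gamma(15/2, 697/16)
obs 11: x=3/2 → posterior Inverse-Gamma(8, 705/16)
obs 12: x=5/4 → posterior Inverse-Gamma(17/2, 1419/32)
obs 13: x=1 → posterior Inverse-Gamma(9, 1423/32)
obs 14: x=7/4 → posterior Inverse-Gamma(19/2, 181/4)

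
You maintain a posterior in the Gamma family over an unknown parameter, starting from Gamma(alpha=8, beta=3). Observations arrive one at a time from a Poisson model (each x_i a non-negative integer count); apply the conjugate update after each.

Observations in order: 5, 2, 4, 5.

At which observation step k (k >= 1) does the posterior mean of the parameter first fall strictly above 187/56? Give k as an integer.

obs 1: x=5 → posterior Gamma(13, 4)
obs 2: x=2 → posterior Gamma(15, 5)
obs 3: x=4 → posterior Gamma(19, 6)
obs 4: x=5 → posterior Gamma(24, 7)

k = 4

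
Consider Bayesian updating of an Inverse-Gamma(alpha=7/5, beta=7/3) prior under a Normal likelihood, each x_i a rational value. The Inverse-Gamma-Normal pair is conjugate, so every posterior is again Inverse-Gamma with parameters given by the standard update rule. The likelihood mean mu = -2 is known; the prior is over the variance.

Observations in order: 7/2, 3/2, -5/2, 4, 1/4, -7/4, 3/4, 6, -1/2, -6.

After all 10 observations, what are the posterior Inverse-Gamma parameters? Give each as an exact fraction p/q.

obs 1: x=7/2 → posterior Inverse-Gamma(19/10, 419/24)
obs 2: x=3/2 → posterior Inverse-Gamma(12/5, 283/12)
obs 3: x=-5/2 → posterior Inverse-Gamma(29/10, 569/24)
obs 4: x=4 → posterior Inverse-Gamma(17/5, 1001/24)
obs 5: x=1/4 → posterior Inverse-Gamma(39/10, 4247/96)
obs 6: x=-7/4 → posterior Inverse-Gamma(22/5, 2125/48)
obs 7: x=3/4 → posterior Inverse-Gamma(49/10, 4613/96)
obs 8: x=6 → posterior Inverse-Gamma(27/5, 7685/96)
obs 9: x=-1/2 → posterior Inverse-Gamma(59/10, 7793/96)
obs 10: x=-6 → posterior Inverse-Gamma(32/5, 8561/96)

alpha=32/5, beta=8561/96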